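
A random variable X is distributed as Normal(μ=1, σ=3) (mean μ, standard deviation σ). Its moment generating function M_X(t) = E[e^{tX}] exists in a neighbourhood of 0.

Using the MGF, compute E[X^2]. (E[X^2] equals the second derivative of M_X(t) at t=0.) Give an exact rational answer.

E[X^2] = d^2M/dt^2 |_{t=0} = 10

M_X(t) = e^(9*t^2/2 + t)
dM/dt = 9*t*e^(t)*e^(9*t^2/2) + e^(t)*e^(9*t^2/2)
d^2M/dt^2 = 81*t^2*e^(t)*e^(9*t^2/2) + 18*t*e^(t)*e^(9*t^2/2) + 10*e^(t)*e^(9*t^2/2)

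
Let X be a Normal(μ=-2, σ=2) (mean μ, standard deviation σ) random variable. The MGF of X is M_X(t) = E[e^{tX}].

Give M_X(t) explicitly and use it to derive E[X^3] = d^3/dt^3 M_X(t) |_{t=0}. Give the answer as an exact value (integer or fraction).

M_X(t) = e^(2*t^2 - 2*t)
M′(t) = 4*t*e^(-2*t)*e^(2*t^2) - 2*e^(-2*t)*e^(2*t^2)
M′′(t) = (16*t^2*e^(2*t^2) - 16*t*e^(2*t^2) + 8*e^(2*t^2))*e^(-2*t)
M′′′(t) = (64*t^3*e^(2*t^2) - 96*t^2*e^(2*t^2) + 96*t*e^(2*t^2) - 32*e^(2*t^2))*e^(-2*t)

E[X^3] = M′′′(0) = -32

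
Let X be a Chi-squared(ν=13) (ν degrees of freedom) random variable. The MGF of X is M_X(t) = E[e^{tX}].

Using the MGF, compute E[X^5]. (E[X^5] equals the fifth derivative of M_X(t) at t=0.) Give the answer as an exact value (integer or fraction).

M_X(t) = (1 - 2*t)^(-13/2)
M′(t) = -13/(128*t^7*√(1 - 2*t) - 448*t^6*√(1 - 2*t) + 672*t^5*√(1 - 2*t) - 560*t^4*√(1 - 2*t) + 280*t^3*√(1 - 2*t) - 84*t^2*√(1 - 2*t) + 14*t*√(1 - 2*t) - √(1 - 2*t))

E[X^5] = M′′′′′(0) = 1322685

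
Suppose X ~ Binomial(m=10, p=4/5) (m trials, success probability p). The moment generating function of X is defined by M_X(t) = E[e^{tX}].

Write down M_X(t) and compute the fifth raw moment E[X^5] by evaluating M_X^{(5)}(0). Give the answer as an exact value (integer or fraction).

E[X^5] = M^(5)(0) = 25400552/625

M_X(t) = (4*e^(t)/5 + 1/5)^10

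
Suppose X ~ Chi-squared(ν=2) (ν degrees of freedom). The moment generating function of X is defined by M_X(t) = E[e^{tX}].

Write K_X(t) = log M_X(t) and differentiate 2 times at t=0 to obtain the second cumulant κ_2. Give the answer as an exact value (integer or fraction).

M_X(t) = 1/(1 - 2*t)
K_X(t) = log M_X(t) = -log(1 - 2*t)
D^2[K](t) = 4/(4*t^2 - 4*t + 1)

κ_2 = D^2[K](0) = 4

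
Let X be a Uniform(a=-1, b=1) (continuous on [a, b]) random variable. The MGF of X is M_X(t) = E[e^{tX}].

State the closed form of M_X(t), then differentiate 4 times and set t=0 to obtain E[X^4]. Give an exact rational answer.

M_X(t) = (e^(t) - e^(-t))/(2*t)
dM/dt = (t*e^(2*t) + t - e^(2*t) + 1)*e^(-t)/(2*t^2)
d^2M/dt^2 = (t^2*e^(2*t) - t^2 - 2*t*e^(2*t) - 2*t + 2*e^(2*t) - 2)*e^(-t)/(2*t^3)
d^3M/dt^3 = (t^3*e^(2*t) + t^3 - 3*t^2*e^(2*t) + 3*t^2 + 6*t*e^(2*t) + 6*t - 6*e^(2*t) + 6)*e^(-t)/(2*t^4)
d^4M/dt^4 = (t^4*e^(2*t) - t^4 - 4*t^3*e^(2*t) - 4*t^3 + 12*t^2*e^(2*t) - 12*t^2 - 24*t*e^(2*t) - 24*t + 24*e^(2*t) - 24)*e^(-t)/(2*t^5)

E[X^4] = d^4M/dt^4 |_{t=0} = 1/5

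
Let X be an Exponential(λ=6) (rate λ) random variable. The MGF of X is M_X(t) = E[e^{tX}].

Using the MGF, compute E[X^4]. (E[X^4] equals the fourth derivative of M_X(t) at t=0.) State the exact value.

M_X(t) = 6/(6 - t)
M^(4)(t) = -144/(t^5 - 30*t^4 + 360*t^3 - 2160*t^2 + 6480*t - 7776)

E[X^4] = M^(4)(0) = 1/54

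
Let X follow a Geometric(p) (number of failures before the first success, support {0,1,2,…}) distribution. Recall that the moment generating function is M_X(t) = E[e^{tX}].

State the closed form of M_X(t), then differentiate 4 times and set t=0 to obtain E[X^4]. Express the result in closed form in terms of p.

E[X^4] = M′′′′(0) = 1 - 15/p + 50/p^2 - 60/p^3 + 24/p^4

M_X(t) = p/(-(1 - p)*e^(t) + 1)
M′(t) = (-p^2*e^(t) + p*e^(t))/(p^2*e^(2*t) - 2*p*e^(2*t) + 2*p*e^(t) + e^(2*t) - 2*e^(t) + 1)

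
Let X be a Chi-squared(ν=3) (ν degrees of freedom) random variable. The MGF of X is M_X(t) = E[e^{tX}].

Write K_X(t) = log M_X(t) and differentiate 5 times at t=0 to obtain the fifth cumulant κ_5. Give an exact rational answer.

M_X(t) = (1 - 2*t)^(-3/2)
K_X(t) = log M_X(t) = -3*log(1 - 2*t)/2
dK/dt = -3/(2*t - 1)
d^2K/dt^2 = 6/(4*t^2 - 4*t + 1)
d^3K/dt^3 = -24/(8*t^3 - 12*t^2 + 6*t - 1)
d^4K/dt^4 = 144/(16*t^4 - 32*t^3 + 24*t^2 - 8*t + 1)
d^5K/dt^5 = -1152/(32*t^5 - 80*t^4 + 80*t^3 - 40*t^2 + 10*t - 1)

κ_5 = d^5K/dt^5 |_{t=0} = 1152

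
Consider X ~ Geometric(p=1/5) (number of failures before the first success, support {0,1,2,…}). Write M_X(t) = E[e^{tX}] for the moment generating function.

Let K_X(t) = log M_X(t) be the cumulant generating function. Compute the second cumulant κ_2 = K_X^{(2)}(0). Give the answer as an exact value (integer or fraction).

κ_2 = K^(2)(0) = 20

M_X(t) = 1/(5*(1 - 4*e^(t)/5))
K_X(t) = log M_X(t) = -log(1 - 4*e^(t)/5) - log(5)
K^(2)(t) = 20*e^(t)/(16*e^(2*t) - 40*e^(t) + 25)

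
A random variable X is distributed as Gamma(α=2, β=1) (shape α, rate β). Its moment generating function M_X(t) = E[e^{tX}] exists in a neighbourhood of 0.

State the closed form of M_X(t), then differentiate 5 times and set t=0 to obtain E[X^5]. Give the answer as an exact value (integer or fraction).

E[X^5] = M^(5)(0) = 720

M_X(t) = (1 - t)^(-2)
M^(5)(t) = -720/(t^7 - 7*t^6 + 21*t^5 - 35*t^4 + 35*t^3 - 21*t^2 + 7*t - 1)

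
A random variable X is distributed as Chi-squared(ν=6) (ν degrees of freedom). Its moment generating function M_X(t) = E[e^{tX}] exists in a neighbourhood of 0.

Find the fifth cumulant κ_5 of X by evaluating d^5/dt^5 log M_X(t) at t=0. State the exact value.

M_X(t) = (1 - 2*t)^(-3)
K_X(t) = log M_X(t) = -3*log(1 - 2*t)
D^5[K](t) = -2304/(32*t^5 - 80*t^4 + 80*t^3 - 40*t^2 + 10*t - 1)

κ_5 = D^5[K](0) = 2304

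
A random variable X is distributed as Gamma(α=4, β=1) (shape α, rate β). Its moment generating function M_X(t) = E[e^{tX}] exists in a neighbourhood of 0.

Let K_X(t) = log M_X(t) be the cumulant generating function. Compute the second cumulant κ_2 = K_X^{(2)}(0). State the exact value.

M_X(t) = (1 - t)^(-4)
K_X(t) = log M_X(t) = -4*log(1 - t)
dK/dt = -4/(t - 1)
d^2K/dt^2 = 4/(t^2 - 2*t + 1)

κ_2 = d^2K/dt^2 |_{t=0} = 4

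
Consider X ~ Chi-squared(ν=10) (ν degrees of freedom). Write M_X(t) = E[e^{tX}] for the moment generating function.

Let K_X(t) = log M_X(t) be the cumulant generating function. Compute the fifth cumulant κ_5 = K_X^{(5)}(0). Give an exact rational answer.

M_X(t) = (1 - 2*t)^(-5)
K_X(t) = log M_X(t) = -5*log(1 - 2*t)
D^5[K](t) = -3840/(32*t^5 - 80*t^4 + 80*t^3 - 40*t^2 + 10*t - 1)

κ_5 = D^5[K](0) = 3840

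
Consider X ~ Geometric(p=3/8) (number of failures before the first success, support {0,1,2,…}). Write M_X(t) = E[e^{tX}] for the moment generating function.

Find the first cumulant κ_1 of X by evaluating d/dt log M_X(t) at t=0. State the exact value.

M_X(t) = 3/(8*(1 - 5*e^(t)/8))
K_X(t) = log M_X(t) = -log(1 - 5*e^(t)/8) - 3*log(2) + log(3)
K^(1)(t) = -5*e^(t)/(5*e^(t) - 8)

κ_1 = K^(1)(0) = 5/3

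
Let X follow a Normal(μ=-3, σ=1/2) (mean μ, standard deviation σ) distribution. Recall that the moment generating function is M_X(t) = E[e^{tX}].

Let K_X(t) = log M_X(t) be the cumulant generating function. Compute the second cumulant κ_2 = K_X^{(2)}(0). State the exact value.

M_X(t) = e^(t^2/8 - 3*t)
K_X(t) = log M_X(t) = t^2/8 - 3*t
K^(2)(t) = 1/4

κ_2 = K^(2)(0) = 1/4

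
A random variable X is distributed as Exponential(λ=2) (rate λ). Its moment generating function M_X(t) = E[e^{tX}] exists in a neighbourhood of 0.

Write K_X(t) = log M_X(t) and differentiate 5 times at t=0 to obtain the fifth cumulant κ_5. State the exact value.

κ_5 = K′′′′′(0) = 3/4

M_X(t) = 2/(2 - t)
K_X(t) = log M_X(t) = -log(2 - t) + log(2)
K′(t) = -1/(t - 2)
K′′(t) = 1/(t^2 - 4*t + 4)
K′′′(t) = -2/(t^3 - 6*t^2 + 12*t - 8)
K′′′′(t) = 6/(t^4 - 8*t^3 + 24*t^2 - 32*t + 16)
K′′′′′(t) = -24/(t^5 - 10*t^4 + 40*t^3 - 80*t^2 + 80*t - 32)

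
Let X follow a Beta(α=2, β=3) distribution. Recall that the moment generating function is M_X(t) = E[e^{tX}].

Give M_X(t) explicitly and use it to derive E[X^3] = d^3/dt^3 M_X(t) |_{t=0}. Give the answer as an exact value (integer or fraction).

E[X^3] = M^(3)(0) = 4/35

M_X(t) = ₁F₁(2; 5; t)
M^(3)(t) = 4*₁F₁(5; 8; t)/35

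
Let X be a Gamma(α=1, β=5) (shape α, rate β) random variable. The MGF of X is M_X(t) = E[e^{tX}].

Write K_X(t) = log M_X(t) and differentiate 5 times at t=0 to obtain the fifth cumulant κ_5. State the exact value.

κ_5 = d^5K/dt^5 |_{t=0} = 24/3125

M_X(t) = 5/(5 - t)
K_X(t) = log M_X(t) = -log(5 - t) + log(5)
dK/dt = -1/(t - 5)
d^2K/dt^2 = 1/(t^2 - 10*t + 25)
d^3K/dt^3 = -2/(t^3 - 15*t^2 + 75*t - 125)
d^4K/dt^4 = 6/(t^4 - 20*t^3 + 150*t^2 - 500*t + 625)
d^5K/dt^5 = -24/(t^5 - 25*t^4 + 250*t^3 - 1250*t^2 + 3125*t - 3125)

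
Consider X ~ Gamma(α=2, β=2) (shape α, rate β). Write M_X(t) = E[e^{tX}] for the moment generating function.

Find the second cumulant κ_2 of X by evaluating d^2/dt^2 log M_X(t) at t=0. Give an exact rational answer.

M_X(t) = 4/(2 - t)^2
K_X(t) = log M_X(t) = -2*log(2 - t) + 2*log(2)
K^(2)(t) = 2/(t^2 - 4*t + 4)

κ_2 = K^(2)(0) = 1/2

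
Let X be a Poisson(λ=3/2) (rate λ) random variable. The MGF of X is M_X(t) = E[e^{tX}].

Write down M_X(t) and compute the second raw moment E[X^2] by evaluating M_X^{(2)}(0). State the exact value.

M_X(t) = e^(3*e^(t)/2 - 3/2)
D^2[M](t) = (9*e^(2*t)*e^(3*e^(t)/2) + 6*e^(t)*e^(3*e^(t)/2))*e^(-3/2)/4

E[X^2] = D^2[M](0) = 15/4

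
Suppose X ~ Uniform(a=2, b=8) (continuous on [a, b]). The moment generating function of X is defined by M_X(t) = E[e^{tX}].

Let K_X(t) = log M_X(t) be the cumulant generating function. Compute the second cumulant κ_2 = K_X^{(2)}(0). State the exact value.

M_X(t) = (e^(8*t) - e^(2*t))/(6*t)
K_X(t) = log M_X(t) = -log(t) + log(e^(8*t) - e^(2*t)) - log(6)
D^2[K](t) = (-36*t^2*e^(6*t) + e^(12*t) - 2*e^(6*t) + 1)/(t^2*e^(12*t) - 2*t^2*e^(6*t) + t^2)

κ_2 = D^2[K](0) = 3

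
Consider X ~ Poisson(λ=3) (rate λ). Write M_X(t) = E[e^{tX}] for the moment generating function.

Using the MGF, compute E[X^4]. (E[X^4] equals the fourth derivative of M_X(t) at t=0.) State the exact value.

E[X^4] = M′′′′(0) = 309

M_X(t) = e^(3*e^(t) - 3)
M′(t) = 3*e^(-3)*e^(t)*e^(3*e^(t))
M′′(t) = (9*e^(2*t)*e^(3*e^(t)) + 3*e^(t)*e^(3*e^(t)))*e^(-3)
M′′′(t) = (27*e^(3*t)*e^(3*e^(t)) + 27*e^(2*t)*e^(3*e^(t)) + 3*e^(t)*e^(3*e^(t)))*e^(-3)
M′′′′(t) = (81*e^(4*t)*e^(3*e^(t)) + 162*e^(3*t)*e^(3*e^(t)) + 63*e^(2*t)*e^(3*e^(t)) + 3*e^(t)*e^(3*e^(t)))*e^(-3)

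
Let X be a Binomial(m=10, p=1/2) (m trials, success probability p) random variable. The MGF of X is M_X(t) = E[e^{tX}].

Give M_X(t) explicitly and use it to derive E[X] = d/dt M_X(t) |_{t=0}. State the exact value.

M_X(t) = (e^(t)/2 + 1/2)^10

E[X] = D[M](0) = 5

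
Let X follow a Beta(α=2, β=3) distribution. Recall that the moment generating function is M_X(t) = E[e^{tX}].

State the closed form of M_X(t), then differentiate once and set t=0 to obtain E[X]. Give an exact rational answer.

M_X(t) = ₁F₁(2; 5; t)
D[M](t) = 2*₁F₁(3; 6; t)/5

E[X] = D[M](0) = 2/5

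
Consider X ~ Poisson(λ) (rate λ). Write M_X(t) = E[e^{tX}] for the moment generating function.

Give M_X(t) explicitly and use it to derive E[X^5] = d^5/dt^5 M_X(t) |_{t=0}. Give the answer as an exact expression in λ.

E[X^5] = M^(5)(0) = λ*(λ^4 + 10*λ^3 + 25*λ^2 + 15*λ + 1)

M_X(t) = e^(λ*(e^(t) - 1))
M^(5)(t) = (λ^5*e^(5*t)*e^(λ*e^(t)) + 10*λ^4*e^(4*t)*e^(λ*e^(t)) + 25*λ^3*e^(3*t)*e^(λ*e^(t)) + 15*λ^2*e^(2*t)*e^(λ*e^(t)) + λ*e^(t)*e^(λ*e^(t)))*e^(-λ)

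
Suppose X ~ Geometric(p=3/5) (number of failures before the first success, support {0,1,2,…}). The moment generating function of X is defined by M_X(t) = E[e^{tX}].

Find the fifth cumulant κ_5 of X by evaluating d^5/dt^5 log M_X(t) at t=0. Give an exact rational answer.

M_X(t) = 3/(5*(1 - 2*e^(t)/5))
K_X(t) = log M_X(t) = -log(1 - 2*e^(t)/5) - log(5) + log(3)
K′(t) = -2*e^(t)/(2*e^(t) - 5)
K′′(t) = 10*e^(t)/(4*e^(2*t) - 20*e^(t) + 25)
K′′′(t) = (-20*e^(2*t) - 50*e^(t))/(8*e^(3*t) - 60*e^(2*t) + 150*e^(t) - 125)
K′′′′(t) = (40*e^(3*t) + 400*e^(2*t) + 250*e^(t))/(16*e^(4*t) - 160*e^(3*t) + 600*e^(2*t) - 1000*e^(t) + 625)
K′′′′′(t) = (-80*e^(4*t) - 2200*e^(3*t) - 5500*e^(2*t) - 1250*e^(t))/(32*e^(5*t) - 400*e^(4*t) + 2000*e^(3*t) - 5000*e^(2*t) + 6250*e^(t) - 3125)

κ_5 = K′′′′′(0) = 3010/81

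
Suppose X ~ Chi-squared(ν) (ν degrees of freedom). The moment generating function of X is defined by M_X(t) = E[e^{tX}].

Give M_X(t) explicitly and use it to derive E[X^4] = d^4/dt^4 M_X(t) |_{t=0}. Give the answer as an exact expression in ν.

E[X^4] = D^4[M](0) = ν*(ν^3 + 12*ν^2 + 44*ν + 48)

M_X(t) = (1 - 2*t)^(-ν/2)
D^4[M](t) = (ν^4 + 12*ν^3 + 44*ν^2 + 48*ν)/(16*t^4*(1 - 2*t)^(ν/2) - 32*t^3*(1 - 2*t)^(ν/2) + 24*t^2*(1 - 2*t)^(ν/2) - 8*t*(1 - 2*t)^(ν/2) + (1 - 2*t)^(ν/2))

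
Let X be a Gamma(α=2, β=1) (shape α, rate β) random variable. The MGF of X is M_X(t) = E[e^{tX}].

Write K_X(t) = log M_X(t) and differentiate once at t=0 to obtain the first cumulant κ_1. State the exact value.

κ_1 = dK/dt |_{t=0} = 2

M_X(t) = (1 - t)^(-2)
K_X(t) = log M_X(t) = -2*log(1 - t)
dK/dt = -2/(t - 1)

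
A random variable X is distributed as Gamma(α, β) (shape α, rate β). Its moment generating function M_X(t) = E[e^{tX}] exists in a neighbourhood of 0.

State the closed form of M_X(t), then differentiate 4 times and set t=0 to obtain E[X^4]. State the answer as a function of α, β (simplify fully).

M_X(t) = (β/(β - t))^α
M^(4)(t) = (α^4*β^α*(1/(β - t))^α + 6*α^3*β^α*(1/(β - t))^α + 11*α^2*β^α*(1/(β - t))^α + 6*α*β^α*(1/(β - t))^α)/(β^4 - 4*β^3*t + 6*β^2*t^2 - 4*β*t^3 + t^4)

E[X^4] = M^(4)(0) = α*(α^3 + 6*α^2 + 11*α + 6)/β^4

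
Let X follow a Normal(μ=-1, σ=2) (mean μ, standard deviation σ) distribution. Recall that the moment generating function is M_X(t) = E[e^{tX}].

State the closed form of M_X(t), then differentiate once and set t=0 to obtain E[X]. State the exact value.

E[X] = M′(0) = -1

M_X(t) = e^(2*t^2 - t)
M′(t) = 4*t*e^(-t)*e^(2*t^2) - e^(-t)*e^(2*t^2)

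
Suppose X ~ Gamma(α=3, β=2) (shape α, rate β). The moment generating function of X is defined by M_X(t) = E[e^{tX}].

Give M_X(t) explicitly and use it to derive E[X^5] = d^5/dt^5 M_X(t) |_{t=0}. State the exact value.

M_X(t) = 8/(2 - t)^3
M′(t) = 24/(t^4 - 8*t^3 + 24*t^2 - 32*t + 16)
M′′(t) = -96/(t^5 - 10*t^4 + 40*t^3 - 80*t^2 + 80*t - 32)
M′′′(t) = 480/(t^6 - 12*t^5 + 60*t^4 - 160*t^3 + 240*t^2 - 192*t + 64)
M′′′′(t) = -2880/(t^7 - 14*t^6 + 84*t^5 - 280*t^4 + 560*t^3 - 672*t^2 + 448*t - 128)
M′′′′′(t) = 20160/(t^8 - 16*t^7 + 112*t^6 - 448*t^5 + 1120*t^4 - 1792*t^3 + 1792*t^2 - 1024*t + 256)

E[X^5] = M′′′′′(0) = 315/4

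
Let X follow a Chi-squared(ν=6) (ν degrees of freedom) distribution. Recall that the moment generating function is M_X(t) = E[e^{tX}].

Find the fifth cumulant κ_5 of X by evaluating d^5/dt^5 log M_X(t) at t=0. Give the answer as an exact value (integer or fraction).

M_X(t) = (1 - 2*t)^(-3)
K_X(t) = log M_X(t) = -3*log(1 - 2*t)
dK/dt = -6/(2*t - 1)
d^2K/dt^2 = 12/(4*t^2 - 4*t + 1)
d^3K/dt^3 = -48/(8*t^3 - 12*t^2 + 6*t - 1)
d^4K/dt^4 = 288/(16*t^4 - 32*t^3 + 24*t^2 - 8*t + 1)
d^5K/dt^5 = -2304/(32*t^5 - 80*t^4 + 80*t^3 - 40*t^2 + 10*t - 1)

κ_5 = d^5K/dt^5 |_{t=0} = 2304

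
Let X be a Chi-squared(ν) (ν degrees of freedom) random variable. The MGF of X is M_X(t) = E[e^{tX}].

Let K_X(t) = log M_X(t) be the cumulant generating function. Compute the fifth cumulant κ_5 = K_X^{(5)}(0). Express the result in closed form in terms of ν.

M_X(t) = (1 - 2*t)^(-ν/2)
K_X(t) = log M_X(t) = -ν*log(1 - 2*t)/2
dK/dt = -ν/(2*t - 1)
d^2K/dt^2 = 2*ν/(4*t^2 - 4*t + 1)
d^3K/dt^3 = -8*ν/(8*t^3 - 12*t^2 + 6*t - 1)
d^4K/dt^4 = 48*ν/(16*t^4 - 32*t^3 + 24*t^2 - 8*t + 1)
d^5K/dt^5 = -384*ν/(32*t^5 - 80*t^4 + 80*t^3 - 40*t^2 + 10*t - 1)

κ_5 = d^5K/dt^5 |_{t=0} = 384*ν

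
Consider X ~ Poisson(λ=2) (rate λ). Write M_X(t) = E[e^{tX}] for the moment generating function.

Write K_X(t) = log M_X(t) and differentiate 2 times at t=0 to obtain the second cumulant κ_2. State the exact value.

M_X(t) = e^(2*e^(t) - 2)
K_X(t) = log M_X(t) = 2*e^(t) - 2
dK/dt = 2*e^(t)
d^2K/dt^2 = 2*e^(t)

κ_2 = d^2K/dt^2 |_{t=0} = 2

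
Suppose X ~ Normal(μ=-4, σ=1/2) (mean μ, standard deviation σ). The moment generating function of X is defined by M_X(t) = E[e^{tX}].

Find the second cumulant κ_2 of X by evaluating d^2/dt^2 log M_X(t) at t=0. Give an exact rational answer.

M_X(t) = e^(t^2/8 - 4*t)
K_X(t) = log M_X(t) = t^2/8 - 4*t
dK/dt = t/4 - 4
d^2K/dt^2 = 1/4

κ_2 = d^2K/dt^2 |_{t=0} = 1/4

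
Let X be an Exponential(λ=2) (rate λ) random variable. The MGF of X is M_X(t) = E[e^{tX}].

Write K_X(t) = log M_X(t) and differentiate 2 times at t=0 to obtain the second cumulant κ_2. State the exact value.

κ_2 = K^(2)(0) = 1/4

M_X(t) = 2/(2 - t)
K_X(t) = log M_X(t) = -log(2 - t) + log(2)
K^(2)(t) = 1/(t^2 - 4*t + 4)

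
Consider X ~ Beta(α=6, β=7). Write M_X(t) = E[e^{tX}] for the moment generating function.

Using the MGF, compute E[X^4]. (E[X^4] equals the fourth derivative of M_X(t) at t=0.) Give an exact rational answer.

M_X(t) = ₁F₁(6; 13; t)
M^(4)(t) = 9*₁F₁(10; 17; t)/130

E[X^4] = M^(4)(0) = 9/130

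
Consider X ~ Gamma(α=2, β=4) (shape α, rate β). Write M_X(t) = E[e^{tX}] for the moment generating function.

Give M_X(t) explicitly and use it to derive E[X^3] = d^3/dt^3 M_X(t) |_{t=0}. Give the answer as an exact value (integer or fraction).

E[X^3] = d^3M/dt^3 |_{t=0} = 3/8

M_X(t) = 16/(4 - t)^2
dM/dt = -32/(t^3 - 12*t^2 + 48*t - 64)
d^2M/dt^2 = 96/(t^4 - 16*t^3 + 96*t^2 - 256*t + 256)
d^3M/dt^3 = -384/(t^5 - 20*t^4 + 160*t^3 - 640*t^2 + 1280*t - 1024)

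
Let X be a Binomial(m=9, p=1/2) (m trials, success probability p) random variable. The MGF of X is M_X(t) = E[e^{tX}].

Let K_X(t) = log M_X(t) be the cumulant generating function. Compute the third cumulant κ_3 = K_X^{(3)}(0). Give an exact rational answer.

M_X(t) = (e^(t)/2 + 1/2)^9
K_X(t) = log M_X(t) = 9*log(e^(t)/2 + 1/2)
D^3[K](t) = (-9*e^(2*t) + 9*e^(t))/(e^(3*t) + 3*e^(2*t) + 3*e^(t) + 1)

κ_3 = D^3[K](0) = 0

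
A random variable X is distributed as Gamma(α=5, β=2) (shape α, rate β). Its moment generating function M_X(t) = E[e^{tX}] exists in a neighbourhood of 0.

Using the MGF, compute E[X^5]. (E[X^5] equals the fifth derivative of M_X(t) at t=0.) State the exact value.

M_X(t) = 32/(2 - t)^5
M′(t) = 160/(t^6 - 12*t^5 + 60*t^4 - 160*t^3 + 240*t^2 - 192*t + 64)
M′′(t) = -960/(t^7 - 14*t^6 + 84*t^5 - 280*t^4 + 560*t^3 - 672*t^2 + 448*t - 128)
M′′′(t) = 6720/(t^8 - 16*t^7 + 112*t^6 - 448*t^5 + 1120*t^4 - 1792*t^3 + 1792*t^2 - 1024*t + 256)
M′′′′(t) = -53760/(t^9 - 18*t^8 + 144*t^7 - 672*t^6 + 2016*t^5 - 4032*t^4 + 5376*t^3 - 4608*t^2 + 2304*t - 512)
M′′′′′(t) = 483840/(t^10 - 20*t^9 + 180*t^8 - 960*t^7 + 3360*t^6 - 8064*t^5 + 13440*t^4 - 15360*t^3 + 11520*t^2 - 5120*t + 1024)

E[X^5] = M′′′′′(0) = 945/2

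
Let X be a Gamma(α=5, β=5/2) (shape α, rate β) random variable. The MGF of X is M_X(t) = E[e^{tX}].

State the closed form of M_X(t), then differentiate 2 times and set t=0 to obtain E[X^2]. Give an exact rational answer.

M_X(t) = 3125/(32*(5/2 - t)^5)
M^(2)(t) = -375000/(128*t^7 - 2240*t^6 + 16800*t^5 - 70000*t^4 + 175000*t^3 - 262500*t^2 + 218750*t - 78125)

E[X^2] = M^(2)(0) = 24/5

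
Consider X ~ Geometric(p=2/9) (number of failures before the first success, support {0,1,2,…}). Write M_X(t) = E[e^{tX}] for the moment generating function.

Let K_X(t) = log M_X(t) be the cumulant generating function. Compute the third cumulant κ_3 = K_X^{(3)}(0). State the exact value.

κ_3 = d^3K/dt^3 |_{t=0} = 126

M_X(t) = 2/(9*(1 - 7*e^(t)/9))
K_X(t) = log M_X(t) = -log(1 - 7*e^(t)/9) - 2*log(3) + log(2)
dK/dt = -7*e^(t)/(7*e^(t) - 9)
d^2K/dt^2 = 63*e^(t)/(49*e^(2*t) - 126*e^(t) + 81)
d^3K/dt^3 = (-441*e^(2*t) - 567*e^(t))/(343*e^(3*t) - 1323*e^(2*t) + 1701*e^(t) - 729)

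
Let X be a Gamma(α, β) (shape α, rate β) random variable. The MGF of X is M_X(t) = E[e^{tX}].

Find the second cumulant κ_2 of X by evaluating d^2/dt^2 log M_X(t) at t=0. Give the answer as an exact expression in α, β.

M_X(t) = (β/(β - t))^α
K_X(t) = log M_X(t) = α*(log(β) - log(β - t))
D^2[K](t) = α/(β^2 - 2*β*t + t^2)

κ_2 = D^2[K](0) = α/β^2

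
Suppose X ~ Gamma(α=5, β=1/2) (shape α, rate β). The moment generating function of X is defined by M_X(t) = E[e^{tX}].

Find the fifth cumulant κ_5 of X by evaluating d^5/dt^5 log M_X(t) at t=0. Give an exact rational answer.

κ_5 = d^5K/dt^5 |_{t=0} = 3840

M_X(t) = 1/(32*(1/2 - t)^5)
K_X(t) = log M_X(t) = -5*log(1/2 - t) - 5*log(2)
dK/dt = -10/(2*t - 1)
d^2K/dt^2 = 20/(4*t^2 - 4*t + 1)
d^3K/dt^3 = -80/(8*t^3 - 12*t^2 + 6*t - 1)
d^4K/dt^4 = 480/(16*t^4 - 32*t^3 + 24*t^2 - 8*t + 1)
d^5K/dt^5 = -3840/(32*t^5 - 80*t^4 + 80*t^3 - 40*t^2 + 10*t - 1)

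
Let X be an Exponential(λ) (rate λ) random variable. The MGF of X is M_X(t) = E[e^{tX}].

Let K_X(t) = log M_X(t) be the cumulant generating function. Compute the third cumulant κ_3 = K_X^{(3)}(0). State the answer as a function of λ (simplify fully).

κ_3 = K^(3)(0) = 2/λ^3

M_X(t) = λ/(λ - t)
K_X(t) = log M_X(t) = log(λ) - log(λ - t)
K^(3)(t) = -2/(-λ^3 + 3*λ^2*t - 3*λ*t^2 + t^3)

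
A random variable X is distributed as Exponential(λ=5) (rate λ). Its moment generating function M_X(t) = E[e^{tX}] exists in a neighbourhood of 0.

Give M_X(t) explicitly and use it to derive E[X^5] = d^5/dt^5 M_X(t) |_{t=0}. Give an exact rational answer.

E[X^5] = M^(5)(0) = 24/625

M_X(t) = 5/(5 - t)
M^(5)(t) = 600/(t^6 - 30*t^5 + 375*t^4 - 2500*t^3 + 9375*t^2 - 18750*t + 15625)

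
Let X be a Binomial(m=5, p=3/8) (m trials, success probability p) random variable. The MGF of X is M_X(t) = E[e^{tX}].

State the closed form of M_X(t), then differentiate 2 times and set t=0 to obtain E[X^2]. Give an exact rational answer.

E[X^2] = d^2M/dt^2 |_{t=0} = 75/16

M_X(t) = (3*e^(t)/8 + 5/8)^5
dM/dt = 1215*e^(5*t)/32768 + 2025*e^(4*t)/8192 + 10125*e^(3*t)/16384 + 5625*e^(2*t)/8192 + 9375*e^(t)/32768
d^2M/dt^2 = 6075*e^(5*t)/32768 + 2025*e^(4*t)/2048 + 30375*e^(3*t)/16384 + 5625*e^(2*t)/4096 + 9375*e^(t)/32768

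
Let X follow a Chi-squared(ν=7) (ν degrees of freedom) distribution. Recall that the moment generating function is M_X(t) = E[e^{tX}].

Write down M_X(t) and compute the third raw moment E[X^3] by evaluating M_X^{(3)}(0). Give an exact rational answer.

M_X(t) = (1 - 2*t)^(-7/2)
M^(3)(t) = 693/(64*t^6*√(1 - 2*t) - 192*t^5*√(1 - 2*t) + 240*t^4*√(1 - 2*t) - 160*t^3*√(1 - 2*t) + 60*t^2*√(1 - 2*t) - 12*t*√(1 - 2*t) + √(1 - 2*t))

E[X^3] = M^(3)(0) = 693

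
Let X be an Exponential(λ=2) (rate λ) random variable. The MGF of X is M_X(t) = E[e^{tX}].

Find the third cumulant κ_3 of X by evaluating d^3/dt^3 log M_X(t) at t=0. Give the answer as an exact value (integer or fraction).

κ_3 = K^(3)(0) = 1/4

M_X(t) = 2/(2 - t)
K_X(t) = log M_X(t) = -log(2 - t) + log(2)
K^(3)(t) = -2/(t^3 - 6*t^2 + 12*t - 8)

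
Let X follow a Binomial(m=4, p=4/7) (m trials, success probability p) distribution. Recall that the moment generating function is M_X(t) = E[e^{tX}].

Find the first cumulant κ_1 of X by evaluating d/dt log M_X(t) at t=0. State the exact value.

M_X(t) = (4*e^(t)/7 + 3/7)^4
K_X(t) = log M_X(t) = 4*log(4*e^(t)/7 + 3/7)
dK/dt = 16*e^(t)/(4*e^(t) + 3)

κ_1 = dK/dt |_{t=0} = 16/7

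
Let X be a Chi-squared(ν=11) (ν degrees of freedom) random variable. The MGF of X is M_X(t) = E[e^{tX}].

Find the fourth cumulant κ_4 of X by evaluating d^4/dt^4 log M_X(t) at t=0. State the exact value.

M_X(t) = (1 - 2*t)^(-11/2)
K_X(t) = log M_X(t) = -11*log(1 - 2*t)/2
D^4[K](t) = 528/(16*t^4 - 32*t^3 + 24*t^2 - 8*t + 1)

κ_4 = D^4[K](0) = 528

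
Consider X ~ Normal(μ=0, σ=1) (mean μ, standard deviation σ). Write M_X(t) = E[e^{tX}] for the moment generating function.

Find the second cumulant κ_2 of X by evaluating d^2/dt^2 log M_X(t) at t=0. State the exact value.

M_X(t) = e^(t^2/2)
K_X(t) = log M_X(t) = t^2/2
dK/dt = t
d^2K/dt^2 = 1

κ_2 = d^2K/dt^2 |_{t=0} = 1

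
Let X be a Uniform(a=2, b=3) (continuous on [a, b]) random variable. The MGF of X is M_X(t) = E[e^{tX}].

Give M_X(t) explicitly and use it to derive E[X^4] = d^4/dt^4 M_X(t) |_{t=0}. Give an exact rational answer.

E[X^4] = D^4[M](0) = 211/5

M_X(t) = (e^(3*t) - e^(2*t))/t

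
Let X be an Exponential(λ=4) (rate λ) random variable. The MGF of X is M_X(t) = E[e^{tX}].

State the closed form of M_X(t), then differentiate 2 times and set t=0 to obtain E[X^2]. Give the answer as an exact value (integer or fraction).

M_X(t) = 4/(4 - t)
M^(2)(t) = -8/(t^3 - 12*t^2 + 48*t - 64)

E[X^2] = M^(2)(0) = 1/8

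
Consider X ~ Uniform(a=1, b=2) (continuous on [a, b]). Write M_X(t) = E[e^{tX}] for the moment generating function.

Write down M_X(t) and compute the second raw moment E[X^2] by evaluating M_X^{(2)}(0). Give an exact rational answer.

M_X(t) = (e^(2*t) - e^(t))/t
M′(t) = (2*t*e^(2*t) - t*e^(t) - e^(2*t) + e^(t))/t^2
M′′(t) = (4*t^2*e^(2*t) - t^2*e^(t) - 4*t*e^(2*t) + 2*t*e^(t) + 2*e^(2*t) - 2*e^(t))/t^3

E[X^2] = M′′(0) = 7/3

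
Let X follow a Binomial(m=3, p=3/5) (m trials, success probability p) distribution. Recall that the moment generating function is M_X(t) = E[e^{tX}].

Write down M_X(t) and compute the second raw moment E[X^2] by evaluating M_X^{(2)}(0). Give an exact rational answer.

E[X^2] = d^2M/dt^2 |_{t=0} = 99/25

M_X(t) = (3*e^(t)/5 + 2/5)^3
dM/dt = 81*e^(3*t)/125 + 108*e^(2*t)/125 + 36*e^(t)/125
d^2M/dt^2 = 243*e^(3*t)/125 + 216*e^(2*t)/125 + 36*e^(t)/125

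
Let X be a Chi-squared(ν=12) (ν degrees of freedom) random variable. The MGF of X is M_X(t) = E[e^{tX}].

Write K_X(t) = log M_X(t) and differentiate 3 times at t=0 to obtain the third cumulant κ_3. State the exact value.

M_X(t) = (1 - 2*t)^(-6)
K_X(t) = log M_X(t) = -6*log(1 - 2*t)
K′(t) = -12/(2*t - 1)
K′′(t) = 24/(4*t^2 - 4*t + 1)
K′′′(t) = -96/(8*t^3 - 12*t^2 + 6*t - 1)

κ_3 = K′′′(0) = 96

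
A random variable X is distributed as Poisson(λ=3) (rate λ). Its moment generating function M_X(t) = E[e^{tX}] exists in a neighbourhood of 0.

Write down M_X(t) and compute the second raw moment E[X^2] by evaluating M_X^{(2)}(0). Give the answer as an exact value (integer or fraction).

M_X(t) = e^(3*e^(t) - 3)
D^2[M](t) = (9*e^(2*t)*e^(3*e^(t)) + 3*e^(t)*e^(3*e^(t)))*e^(-3)

E[X^2] = D^2[M](0) = 12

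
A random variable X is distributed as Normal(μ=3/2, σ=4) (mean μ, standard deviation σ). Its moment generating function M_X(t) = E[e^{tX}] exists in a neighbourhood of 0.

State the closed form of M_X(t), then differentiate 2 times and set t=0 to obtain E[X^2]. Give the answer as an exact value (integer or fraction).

M_X(t) = e^(8*t^2 + 3*t/2)
dM/dt = 16*t*e^(3*t/2)*e^(8*t^2) + 3*e^(3*t/2)*e^(8*t^2)/2
d^2M/dt^2 = 256*t^2*e^(3*t/2)*e^(8*t^2) + 48*t*e^(3*t/2)*e^(8*t^2) + 73*e^(3*t/2)*e^(8*t^2)/4

E[X^2] = d^2M/dt^2 |_{t=0} = 73/4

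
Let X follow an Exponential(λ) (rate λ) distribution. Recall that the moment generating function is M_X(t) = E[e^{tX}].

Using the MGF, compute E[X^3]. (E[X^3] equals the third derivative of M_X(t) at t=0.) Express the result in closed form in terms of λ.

E[X^3] = M′′′(0) = 6/λ^3

M_X(t) = λ/(λ - t)
M′(t) = λ/(λ^2 - 2*λ*t + t^2)
M′′(t) = -2*λ/(-λ^3 + 3*λ^2*t - 3*λ*t^2 + t^3)
M′′′(t) = 6*λ/(λ^4 - 4*λ^3*t + 6*λ^2*t^2 - 4*λ*t^3 + t^4)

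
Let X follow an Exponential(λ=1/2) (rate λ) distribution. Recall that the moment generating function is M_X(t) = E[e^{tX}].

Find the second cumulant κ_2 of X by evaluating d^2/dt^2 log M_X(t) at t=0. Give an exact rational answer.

M_X(t) = 1/(2*(1/2 - t))
K_X(t) = log M_X(t) = -log(1/2 - t) - log(2)
K′(t) = -2/(2*t - 1)
K′′(t) = 4/(4*t^2 - 4*t + 1)

κ_2 = K′′(0) = 4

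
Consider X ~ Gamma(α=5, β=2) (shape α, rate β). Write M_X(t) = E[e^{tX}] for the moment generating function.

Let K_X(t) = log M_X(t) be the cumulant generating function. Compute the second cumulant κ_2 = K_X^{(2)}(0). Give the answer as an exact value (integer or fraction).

κ_2 = K^(2)(0) = 5/4

M_X(t) = 32/(2 - t)^5
K_X(t) = log M_X(t) = -5*log(2 - t) + 5*log(2)
K^(2)(t) = 5/(t^2 - 4*t + 4)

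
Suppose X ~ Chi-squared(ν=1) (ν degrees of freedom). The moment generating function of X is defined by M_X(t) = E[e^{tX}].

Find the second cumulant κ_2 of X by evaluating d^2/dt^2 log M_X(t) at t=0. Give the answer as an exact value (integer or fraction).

M_X(t) = 1/√(1 - 2*t)
K_X(t) = log M_X(t) = -log(1 - 2*t)/2
D^2[K](t) = 2/(4*t^2 - 4*t + 1)

κ_2 = D^2[K](0) = 2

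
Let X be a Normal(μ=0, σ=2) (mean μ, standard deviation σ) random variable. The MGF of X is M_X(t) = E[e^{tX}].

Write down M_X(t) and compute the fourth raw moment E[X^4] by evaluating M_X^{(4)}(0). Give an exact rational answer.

E[X^4] = M^(4)(0) = 48

M_X(t) = e^(2*t^2)
M^(4)(t) = 256*t^4*e^(2*t^2) + 384*t^2*e^(2*t^2) + 48*e^(2*t^2)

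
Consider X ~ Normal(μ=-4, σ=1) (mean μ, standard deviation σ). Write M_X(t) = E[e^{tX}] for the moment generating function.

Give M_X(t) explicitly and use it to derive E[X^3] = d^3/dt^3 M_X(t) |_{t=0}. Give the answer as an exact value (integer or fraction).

E[X^3] = D^3[M](0) = -76

M_X(t) = e^(t^2/2 - 4*t)
D^3[M](t) = (t^3*e^(t^2/2) - 12*t^2*e^(t^2/2) + 51*t*e^(t^2/2) - 76*e^(t^2/2))*e^(-4*t)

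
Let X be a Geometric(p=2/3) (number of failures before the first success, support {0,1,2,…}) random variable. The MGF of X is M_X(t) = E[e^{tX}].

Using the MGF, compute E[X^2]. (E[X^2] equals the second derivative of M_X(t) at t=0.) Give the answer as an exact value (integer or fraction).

M_X(t) = 2/(3*(1 - e^(t)/3))
dM/dt = 2*e^(t)/(e^(2*t) - 6*e^(t) + 9)
d^2M/dt^2 = (-2*e^(2*t) - 6*e^(t))/(e^(3*t) - 9*e^(2*t) + 27*e^(t) - 27)

E[X^2] = d^2M/dt^2 |_{t=0} = 1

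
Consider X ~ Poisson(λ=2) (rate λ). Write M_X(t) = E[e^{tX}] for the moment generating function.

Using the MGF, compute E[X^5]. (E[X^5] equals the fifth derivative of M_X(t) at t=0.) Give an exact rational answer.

M_X(t) = e^(2*e^(t) - 2)
M′(t) = 2*e^(-2)*e^(t)*e^(2*e^(t))
M′′(t) = (4*e^(2*t)*e^(2*e^(t)) + 2*e^(t)*e^(2*e^(t)))*e^(-2)
M′′′(t) = (8*e^(3*t)*e^(2*e^(t)) + 12*e^(2*t)*e^(2*e^(t)) + 2*e^(t)*e^(2*e^(t)))*e^(-2)
M′′′′(t) = (16*e^(4*t)*e^(2*e^(t)) + 48*e^(3*t)*e^(2*e^(t)) + 28*e^(2*t)*e^(2*e^(t)) + 2*e^(t)*e^(2*e^(t)))*e^(-2)
M′′′′′(t) = (32*e^(5*t)*e^(2*e^(t)) + 160*e^(4*t)*e^(2*e^(t)) + 200*e^(3*t)*e^(2*e^(t)) + 60*e^(2*t)*e^(2*e^(t)) + 2*e^(t)*e^(2*e^(t)))*e^(-2)

E[X^5] = M′′′′′(0) = 454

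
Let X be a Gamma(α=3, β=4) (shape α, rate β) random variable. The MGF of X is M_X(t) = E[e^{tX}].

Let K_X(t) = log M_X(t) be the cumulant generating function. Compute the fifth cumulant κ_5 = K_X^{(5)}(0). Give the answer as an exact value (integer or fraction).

M_X(t) = 64/(4 - t)^3
K_X(t) = log M_X(t) = -3*log(4 - t) + 6*log(2)
dK/dt = -3/(t - 4)
d^2K/dt^2 = 3/(t^2 - 8*t + 16)
d^3K/dt^3 = -6/(t^3 - 12*t^2 + 48*t - 64)
d^4K/dt^4 = 18/(t^4 - 16*t^3 + 96*t^2 - 256*t + 256)
d^5K/dt^5 = -72/(t^5 - 20*t^4 + 160*t^3 - 640*t^2 + 1280*t - 1024)

κ_5 = d^5K/dt^5 |_{t=0} = 9/128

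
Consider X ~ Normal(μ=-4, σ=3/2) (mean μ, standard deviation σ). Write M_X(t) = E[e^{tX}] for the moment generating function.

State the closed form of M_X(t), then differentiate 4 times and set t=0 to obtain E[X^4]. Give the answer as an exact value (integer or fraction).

E[X^4] = M^(4)(0) = 7795/16

M_X(t) = e^(9*t^2/8 - 4*t)
M^(4)(t) = (6561*t^4*e^(9*t^2/8) - 46656*t^3*e^(9*t^2/8) + 141912*t^2*e^(9*t^2/8) - 209664*t*e^(9*t^2/8) + 124720*e^(9*t^2/8))*e^(-4*t)/256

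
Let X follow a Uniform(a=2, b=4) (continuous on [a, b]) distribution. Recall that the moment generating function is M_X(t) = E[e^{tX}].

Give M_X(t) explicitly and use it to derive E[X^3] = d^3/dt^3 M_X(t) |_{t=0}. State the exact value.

M_X(t) = (e^(4*t) - e^(2*t))/(2*t)
M^(3)(t) = (32*t^3*e^(4*t) - 4*t^3*e^(2*t) - 24*t^2*e^(4*t) + 6*t^2*e^(2*t) + 12*t*e^(4*t) - 6*t*e^(2*t) - 3*e^(4*t) + 3*e^(2*t))/t^4

E[X^3] = M^(3)(0) = 30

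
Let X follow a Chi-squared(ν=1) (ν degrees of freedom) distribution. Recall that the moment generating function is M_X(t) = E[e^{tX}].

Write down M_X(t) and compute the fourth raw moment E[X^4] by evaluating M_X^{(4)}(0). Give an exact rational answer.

M_X(t) = 1/√(1 - 2*t)
M′(t) = -1/(2*t*√(1 - 2*t) - √(1 - 2*t))
M′′(t) = 3/(4*t^2*√(1 - 2*t) - 4*t*√(1 - 2*t) + √(1 - 2*t))
M′′′(t) = -15/(8*t^3*√(1 - 2*t) - 12*t^2*√(1 - 2*t) + 6*t*√(1 - 2*t) - √(1 - 2*t))
M′′′′(t) = 105/(16*t^4*√(1 - 2*t) - 32*t^3*√(1 - 2*t) + 24*t^2*√(1 - 2*t) - 8*t*√(1 - 2*t) + √(1 - 2*t))

E[X^4] = M′′′′(0) = 105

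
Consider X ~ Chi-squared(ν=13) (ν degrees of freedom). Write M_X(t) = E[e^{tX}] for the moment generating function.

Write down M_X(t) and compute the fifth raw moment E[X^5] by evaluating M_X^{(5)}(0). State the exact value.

M_X(t) = (1 - 2*t)^(-13/2)
M′(t) = -13/(128*t^7*√(1 - 2*t) - 448*t^6*√(1 - 2*t) + 672*t^5*√(1 - 2*t) - 560*t^4*√(1 - 2*t) + 280*t^3*√(1 - 2*t) - 84*t^2*√(1 - 2*t) + 14*t*√(1 - 2*t) - √(1 - 2*t))

E[X^5] = M′′′′′(0) = 1322685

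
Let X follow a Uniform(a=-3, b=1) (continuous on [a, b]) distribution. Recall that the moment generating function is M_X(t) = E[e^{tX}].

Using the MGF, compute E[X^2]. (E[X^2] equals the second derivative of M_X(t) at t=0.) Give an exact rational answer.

E[X^2] = M′′(0) = 7/3

M_X(t) = (e^(t) - e^(-3*t))/(4*t)
M′(t) = (t*e^(4*t) + 3*t - e^(4*t) + 1)*e^(-3*t)/(4*t^2)
M′′(t) = (t^2*e^(4*t) - 9*t^2 - 2*t*e^(4*t) - 6*t + 2*e^(4*t) - 2)*e^(-3*t)/(4*t^3)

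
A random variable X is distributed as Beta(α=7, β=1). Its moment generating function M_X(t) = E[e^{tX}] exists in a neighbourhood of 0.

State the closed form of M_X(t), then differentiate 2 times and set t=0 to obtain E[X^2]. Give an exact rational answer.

M_X(t) = ₁F₁(7; 8; t)
M^(2)(t) = 7*₁F₁(9; 10; t)/9

E[X^2] = M^(2)(0) = 7/9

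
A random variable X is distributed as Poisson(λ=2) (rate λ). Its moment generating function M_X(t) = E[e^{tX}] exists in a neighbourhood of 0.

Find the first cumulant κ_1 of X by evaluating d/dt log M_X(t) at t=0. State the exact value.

M_X(t) = e^(2*e^(t) - 2)
K_X(t) = log M_X(t) = 2*e^(t) - 2
dK/dt = 2*e^(t)

κ_1 = dK/dt |_{t=0} = 2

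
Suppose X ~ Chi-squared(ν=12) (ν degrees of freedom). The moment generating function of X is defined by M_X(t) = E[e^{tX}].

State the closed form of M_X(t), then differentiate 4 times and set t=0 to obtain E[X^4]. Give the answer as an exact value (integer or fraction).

E[X^4] = d^4M/dt^4 |_{t=0} = 48384

M_X(t) = (1 - 2*t)^(-6)
dM/dt = -12/(128*t^7 - 448*t^6 + 672*t^5 - 560*t^4 + 280*t^3 - 84*t^2 + 14*t - 1)
d^2M/dt^2 = 168/(256*t^8 - 1024*t^7 + 1792*t^6 - 1792*t^5 + 1120*t^4 - 448*t^3 + 112*t^2 - 16*t + 1)
d^3M/dt^3 = -2688/(512*t^9 - 2304*t^8 + 4608*t^7 - 5376*t^6 + 4032*t^5 - 2016*t^4 + 672*t^3 - 144*t^2 + 18*t - 1)
d^4M/dt^4 = 48384/(1024*t^10 - 5120*t^9 + 11520*t^8 - 15360*t^7 + 13440*t^6 - 8064*t^5 + 3360*t^4 - 960*t^3 + 180*t^2 - 20*t + 1)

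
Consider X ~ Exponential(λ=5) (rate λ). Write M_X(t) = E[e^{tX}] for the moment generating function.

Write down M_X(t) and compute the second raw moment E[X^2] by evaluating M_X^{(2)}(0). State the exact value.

E[X^2] = M′′(0) = 2/25

M_X(t) = 5/(5 - t)
M′(t) = 5/(t^2 - 10*t + 25)
M′′(t) = -10/(t^3 - 15*t^2 + 75*t - 125)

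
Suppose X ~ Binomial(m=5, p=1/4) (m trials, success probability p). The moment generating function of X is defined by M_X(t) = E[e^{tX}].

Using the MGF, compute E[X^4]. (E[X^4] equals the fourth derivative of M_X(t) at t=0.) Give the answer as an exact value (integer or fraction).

E[X^4] = d^4M/dt^4 |_{t=0} = 515/32

M_X(t) = (e^(t)/4 + 3/4)^5
dM/dt = 5*e^(5*t)/1024 + 15*e^(4*t)/256 + 135*e^(3*t)/512 + 135*e^(2*t)/256 + 405*e^(t)/1024
d^2M/dt^2 = 25*e^(5*t)/1024 + 15*e^(4*t)/64 + 405*e^(3*t)/512 + 135*e^(2*t)/128 + 405*e^(t)/1024
d^3M/dt^3 = 125*e^(5*t)/1024 + 15*e^(4*t)/16 + 1215*e^(3*t)/512 + 135*e^(2*t)/64 + 405*e^(t)/1024
d^4M/dt^4 = 625*e^(5*t)/1024 + 15*e^(4*t)/4 + 3645*e^(3*t)/512 + 135*e^(2*t)/32 + 405*e^(t)/1024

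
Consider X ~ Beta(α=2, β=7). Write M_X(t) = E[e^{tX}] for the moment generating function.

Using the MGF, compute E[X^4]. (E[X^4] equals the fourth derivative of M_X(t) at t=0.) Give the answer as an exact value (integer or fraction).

M_X(t) = ₁F₁(2; 9; t)
D^4[M](t) = ₁F₁(6; 13; t)/99

E[X^4] = D^4[M](0) = 1/99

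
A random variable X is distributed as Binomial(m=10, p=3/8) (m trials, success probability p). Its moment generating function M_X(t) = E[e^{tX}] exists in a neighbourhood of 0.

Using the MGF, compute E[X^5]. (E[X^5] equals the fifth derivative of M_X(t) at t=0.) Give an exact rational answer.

E[X^5] = M^(5)(0) = 2420475/1024

M_X(t) = (3*e^(t)/8 + 5/8)^10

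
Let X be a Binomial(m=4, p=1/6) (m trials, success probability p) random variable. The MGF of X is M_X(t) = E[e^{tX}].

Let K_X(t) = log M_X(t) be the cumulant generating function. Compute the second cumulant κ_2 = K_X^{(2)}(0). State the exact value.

M_X(t) = (e^(t)/6 + 5/6)^4
K_X(t) = log M_X(t) = 4*log(e^(t)/6 + 5/6)
K^(2)(t) = 20*e^(t)/(e^(2*t) + 10*e^(t) + 25)

κ_2 = K^(2)(0) = 5/9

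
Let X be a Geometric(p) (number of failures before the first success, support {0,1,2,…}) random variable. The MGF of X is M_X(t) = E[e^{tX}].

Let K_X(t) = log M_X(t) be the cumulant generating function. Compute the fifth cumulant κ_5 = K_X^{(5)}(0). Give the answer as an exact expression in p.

κ_5 = K^(5)(0) = (p^4 - 15*p^3 + 50*p^2 - 60*p + 24)/p^5

M_X(t) = p/(-(1 - p)*e^(t) + 1)
K_X(t) = log M_X(t) = log(p) - log(-(1 - p)*e^(t) + 1)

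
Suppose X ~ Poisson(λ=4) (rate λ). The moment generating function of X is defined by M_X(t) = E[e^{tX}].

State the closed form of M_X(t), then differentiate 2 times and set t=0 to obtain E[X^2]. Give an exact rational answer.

E[X^2] = D^2[M](0) = 20

M_X(t) = e^(4*e^(t) - 4)
D^2[M](t) = (16*e^(2*t)*e^(4*e^(t)) + 4*e^(t)*e^(4*e^(t)))*e^(-4)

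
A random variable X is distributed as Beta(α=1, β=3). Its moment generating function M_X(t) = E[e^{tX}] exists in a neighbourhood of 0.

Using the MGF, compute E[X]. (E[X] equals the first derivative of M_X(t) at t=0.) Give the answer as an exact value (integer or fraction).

M_X(t) = ₁F₁(1; 4; t)
dM/dt = ₁F₁(2; 5; t)/4

E[X] = dM/dt |_{t=0} = 1/4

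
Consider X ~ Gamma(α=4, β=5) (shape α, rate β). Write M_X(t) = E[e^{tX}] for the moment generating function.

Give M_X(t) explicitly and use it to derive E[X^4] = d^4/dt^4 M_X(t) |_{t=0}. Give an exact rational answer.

E[X^4] = M^(4)(0) = 168/125

M_X(t) = 625/(5 - t)^4
M^(4)(t) = 525000/(t^8 - 40*t^7 + 700*t^6 - 7000*t^5 + 43750*t^4 - 175000*t^3 + 437500*t^2 - 625000*t + 390625)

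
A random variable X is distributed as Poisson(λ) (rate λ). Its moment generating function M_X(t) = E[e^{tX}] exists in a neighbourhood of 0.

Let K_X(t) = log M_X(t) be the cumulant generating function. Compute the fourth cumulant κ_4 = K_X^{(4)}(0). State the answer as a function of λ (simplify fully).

κ_4 = d^4K/dt^4 |_{t=0} = λ

M_X(t) = e^(λ*(e^(t) - 1))
K_X(t) = log M_X(t) = λ*(e^(t) - 1)
dK/dt = λ*e^(t)
d^2K/dt^2 = λ*e^(t)
d^3K/dt^3 = λ*e^(t)
d^4K/dt^4 = λ*e^(t)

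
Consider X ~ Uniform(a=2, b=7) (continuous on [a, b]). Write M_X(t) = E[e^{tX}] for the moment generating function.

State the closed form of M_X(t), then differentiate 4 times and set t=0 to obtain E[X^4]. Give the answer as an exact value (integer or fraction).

M_X(t) = (e^(7*t) - e^(2*t))/(5*t)
M′(t) = (7*t*e^(7*t) - 2*t*e^(2*t) - e^(7*t) + e^(2*t))/(5*t^2)
M′′(t) = (49*t^2*e^(7*t) - 4*t^2*e^(2*t) - 14*t*e^(7*t) + 4*t*e^(2*t) + 2*e^(7*t) - 2*e^(2*t))/(5*t^3)
M′′′(t) = (343*t^3*e^(7*t) - 8*t^3*e^(2*t) - 147*t^2*e^(7*t) + 12*t^2*e^(2*t) + 42*t*e^(7*t) - 12*t*e^(2*t) - 6*e^(7*t) + 6*e^(2*t))/(5*t^4)

E[X^4] = M′′′′(0) = 671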